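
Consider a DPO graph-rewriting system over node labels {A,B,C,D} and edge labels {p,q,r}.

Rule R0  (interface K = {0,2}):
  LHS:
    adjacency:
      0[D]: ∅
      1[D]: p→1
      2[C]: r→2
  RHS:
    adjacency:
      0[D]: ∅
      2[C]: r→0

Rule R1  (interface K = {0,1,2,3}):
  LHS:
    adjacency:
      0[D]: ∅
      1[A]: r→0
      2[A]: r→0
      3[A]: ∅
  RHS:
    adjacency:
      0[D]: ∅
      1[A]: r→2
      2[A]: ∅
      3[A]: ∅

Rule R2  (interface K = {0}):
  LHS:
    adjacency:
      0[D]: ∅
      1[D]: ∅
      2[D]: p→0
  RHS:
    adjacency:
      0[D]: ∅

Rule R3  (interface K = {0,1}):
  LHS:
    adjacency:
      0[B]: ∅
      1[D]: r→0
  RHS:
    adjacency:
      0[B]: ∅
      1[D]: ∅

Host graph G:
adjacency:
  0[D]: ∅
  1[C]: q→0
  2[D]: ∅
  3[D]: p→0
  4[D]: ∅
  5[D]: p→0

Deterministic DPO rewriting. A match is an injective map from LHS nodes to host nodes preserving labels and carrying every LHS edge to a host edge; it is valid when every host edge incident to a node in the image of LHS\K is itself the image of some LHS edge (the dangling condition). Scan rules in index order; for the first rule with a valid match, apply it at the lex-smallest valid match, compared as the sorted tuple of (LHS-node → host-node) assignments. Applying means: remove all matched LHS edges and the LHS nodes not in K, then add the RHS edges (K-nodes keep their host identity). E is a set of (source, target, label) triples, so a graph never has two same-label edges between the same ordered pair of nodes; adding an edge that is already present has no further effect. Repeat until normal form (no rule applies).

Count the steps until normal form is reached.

Answer: 2

Rewrite trace:
[0] host  ⇒  6 nodes, 3 edges  {1-q->0 3-p->0 5-p->0}
[1] R2 @ {0↦0, 1↦2, 2↦3}  ⇒  4 nodes, 2 edges  {1-q->0 5-p->0}
[2] R2 @ {0↦0, 1↦4, 2↦5}  ⇒  2 nodes, 1 edges  {1-q->0}
final graph: no rule applies after step 2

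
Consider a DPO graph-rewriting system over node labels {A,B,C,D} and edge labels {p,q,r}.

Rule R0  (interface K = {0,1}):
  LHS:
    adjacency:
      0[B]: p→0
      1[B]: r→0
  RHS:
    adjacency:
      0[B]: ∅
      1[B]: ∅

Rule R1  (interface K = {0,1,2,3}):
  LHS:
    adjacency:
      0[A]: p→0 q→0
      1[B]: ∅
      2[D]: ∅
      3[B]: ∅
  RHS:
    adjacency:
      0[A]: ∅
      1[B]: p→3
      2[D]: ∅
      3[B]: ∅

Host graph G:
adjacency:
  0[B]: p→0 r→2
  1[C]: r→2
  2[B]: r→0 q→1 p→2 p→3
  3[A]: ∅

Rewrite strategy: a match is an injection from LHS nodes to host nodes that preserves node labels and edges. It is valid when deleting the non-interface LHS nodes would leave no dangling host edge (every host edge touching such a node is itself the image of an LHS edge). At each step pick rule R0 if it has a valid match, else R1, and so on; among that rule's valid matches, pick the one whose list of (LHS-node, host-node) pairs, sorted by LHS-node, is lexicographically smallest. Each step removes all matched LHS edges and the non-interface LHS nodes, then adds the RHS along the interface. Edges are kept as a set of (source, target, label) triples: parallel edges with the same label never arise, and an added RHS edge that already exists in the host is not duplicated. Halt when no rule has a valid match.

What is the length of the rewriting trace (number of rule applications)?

Answer: 2

Steps:
start.  V:4 E:7  edges: 0-p->0 0-r->2 1-r->2 2-r->0 2-q->1 2-p->2 2-p->3
1. fire R0 via {0↦0, 1↦2}  →  V:4 E:5  edges: 0-r->2 1-r->2 2-q->1 2-p->2 2-p->3
2. fire R0 via {0↦2, 1↦0}  →  V:4 E:3  edges: 1-r->2 2-q->1 2-p->3
halt: no rule applies after step 2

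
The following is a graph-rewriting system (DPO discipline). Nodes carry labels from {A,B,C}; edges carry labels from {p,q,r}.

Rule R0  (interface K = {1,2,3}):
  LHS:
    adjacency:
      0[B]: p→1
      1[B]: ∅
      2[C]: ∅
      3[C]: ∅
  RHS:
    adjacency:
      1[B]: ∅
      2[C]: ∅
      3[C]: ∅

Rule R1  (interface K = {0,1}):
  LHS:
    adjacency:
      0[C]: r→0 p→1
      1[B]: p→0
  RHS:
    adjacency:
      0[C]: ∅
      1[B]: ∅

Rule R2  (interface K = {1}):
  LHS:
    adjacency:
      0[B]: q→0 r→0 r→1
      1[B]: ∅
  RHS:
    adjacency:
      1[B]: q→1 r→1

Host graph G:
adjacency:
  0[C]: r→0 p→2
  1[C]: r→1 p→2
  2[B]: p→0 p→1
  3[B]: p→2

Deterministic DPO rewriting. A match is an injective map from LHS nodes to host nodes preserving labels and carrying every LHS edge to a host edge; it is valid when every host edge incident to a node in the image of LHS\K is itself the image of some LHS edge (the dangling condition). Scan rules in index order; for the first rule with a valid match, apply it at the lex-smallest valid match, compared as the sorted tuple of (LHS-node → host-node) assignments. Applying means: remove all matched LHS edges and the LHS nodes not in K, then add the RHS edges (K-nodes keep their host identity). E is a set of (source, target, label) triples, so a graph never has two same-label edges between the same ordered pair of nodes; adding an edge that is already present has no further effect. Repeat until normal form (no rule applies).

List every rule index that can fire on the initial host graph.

Answer: [R0,R1]

Derivation:
R0: 2 valid matches — {0↦3, 1↦2, 2↦0, 3↦1}, {0↦3, 1↦2, 2↦1, 3↦0}
R1: 2 valid matches — {0↦0, 1↦2}, {0↦1, 1↦2}
R2: no valid match — LHS pattern not found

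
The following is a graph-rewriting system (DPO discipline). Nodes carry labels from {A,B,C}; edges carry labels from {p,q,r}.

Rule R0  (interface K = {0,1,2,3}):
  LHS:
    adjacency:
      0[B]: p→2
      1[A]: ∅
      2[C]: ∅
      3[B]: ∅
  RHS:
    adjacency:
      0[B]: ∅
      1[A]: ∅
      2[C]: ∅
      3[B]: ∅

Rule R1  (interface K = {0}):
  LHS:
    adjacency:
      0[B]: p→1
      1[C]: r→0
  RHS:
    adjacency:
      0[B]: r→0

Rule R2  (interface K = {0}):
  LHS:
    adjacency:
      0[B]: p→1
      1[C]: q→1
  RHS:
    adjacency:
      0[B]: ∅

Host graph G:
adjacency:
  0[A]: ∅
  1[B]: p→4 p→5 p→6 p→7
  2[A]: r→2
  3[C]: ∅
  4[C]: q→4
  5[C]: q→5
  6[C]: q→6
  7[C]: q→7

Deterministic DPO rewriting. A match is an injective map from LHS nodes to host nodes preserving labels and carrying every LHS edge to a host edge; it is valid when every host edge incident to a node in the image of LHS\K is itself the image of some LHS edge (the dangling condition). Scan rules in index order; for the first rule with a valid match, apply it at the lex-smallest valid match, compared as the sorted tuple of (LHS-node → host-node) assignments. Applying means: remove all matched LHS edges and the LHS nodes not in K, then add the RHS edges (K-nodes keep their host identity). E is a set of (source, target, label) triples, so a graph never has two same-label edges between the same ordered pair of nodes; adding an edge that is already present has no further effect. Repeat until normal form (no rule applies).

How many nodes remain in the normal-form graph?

initial: |V|=8 |E|=9  E = 1-p->4 1-p->5 1-p->6 1-p->7 2-r->2 4-q->4 5-q->5 6-q->6 7-q->7
step 1: apply R2 at {0↦1, 1↦4}  → |V|=7 |E|=7  E = 1-p->5 1-p->6 1-p->7 2-r->2 5-q->5 6-q->6 7-q->7
step 2: apply R2 at {0↦1, 1↦5}  → |V|=6 |E|=5  E = 1-p->6 1-p->7 2-r->2 6-q->6 7-q->7
step 3: apply R2 at {0↦1, 1↦6}  → |V|=5 |E|=3  E = 1-p->7 2-r->2 7-q->7
step 4: apply R2 at {0↦1, 1↦7}  → |V|=4 |E|=1  E = 2-r->2
final graph: no rule applies after step 4
NF nodes: {0:A, 1:B, 2:A, 3:C}

Answer: 4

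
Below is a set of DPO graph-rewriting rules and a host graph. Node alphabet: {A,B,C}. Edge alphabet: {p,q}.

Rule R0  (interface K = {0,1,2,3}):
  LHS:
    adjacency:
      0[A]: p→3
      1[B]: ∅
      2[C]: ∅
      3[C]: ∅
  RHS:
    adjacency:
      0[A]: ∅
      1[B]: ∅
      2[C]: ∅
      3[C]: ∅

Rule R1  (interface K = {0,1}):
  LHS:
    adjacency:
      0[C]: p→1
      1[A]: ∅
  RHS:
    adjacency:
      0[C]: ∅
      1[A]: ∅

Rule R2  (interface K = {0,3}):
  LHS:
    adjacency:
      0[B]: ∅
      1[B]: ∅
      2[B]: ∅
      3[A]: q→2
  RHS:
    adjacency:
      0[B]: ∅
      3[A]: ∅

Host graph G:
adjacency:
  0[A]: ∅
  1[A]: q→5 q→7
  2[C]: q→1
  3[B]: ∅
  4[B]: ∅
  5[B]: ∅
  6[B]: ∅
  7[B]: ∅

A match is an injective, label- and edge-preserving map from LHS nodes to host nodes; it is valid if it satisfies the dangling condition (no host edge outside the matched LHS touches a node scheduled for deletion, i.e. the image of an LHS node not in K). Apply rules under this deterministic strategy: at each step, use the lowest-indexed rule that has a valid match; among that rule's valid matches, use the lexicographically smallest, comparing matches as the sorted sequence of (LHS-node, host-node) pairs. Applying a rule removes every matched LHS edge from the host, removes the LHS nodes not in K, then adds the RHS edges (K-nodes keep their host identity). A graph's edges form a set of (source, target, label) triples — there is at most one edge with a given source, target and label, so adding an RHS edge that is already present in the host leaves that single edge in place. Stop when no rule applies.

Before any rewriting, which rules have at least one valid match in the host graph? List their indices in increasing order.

Answer: [R2]

Rewrite trace:
R0: no valid match — LHS pattern not found
R1: no valid match — LHS pattern not found
R2: 18 valid matches — {0↦3, 1↦4, 2↦5, 3↦1}, {0↦3, 1↦4, 2↦7, 3↦1}, {0↦3, 1↦6, 2↦5, 3↦1} (+15 more)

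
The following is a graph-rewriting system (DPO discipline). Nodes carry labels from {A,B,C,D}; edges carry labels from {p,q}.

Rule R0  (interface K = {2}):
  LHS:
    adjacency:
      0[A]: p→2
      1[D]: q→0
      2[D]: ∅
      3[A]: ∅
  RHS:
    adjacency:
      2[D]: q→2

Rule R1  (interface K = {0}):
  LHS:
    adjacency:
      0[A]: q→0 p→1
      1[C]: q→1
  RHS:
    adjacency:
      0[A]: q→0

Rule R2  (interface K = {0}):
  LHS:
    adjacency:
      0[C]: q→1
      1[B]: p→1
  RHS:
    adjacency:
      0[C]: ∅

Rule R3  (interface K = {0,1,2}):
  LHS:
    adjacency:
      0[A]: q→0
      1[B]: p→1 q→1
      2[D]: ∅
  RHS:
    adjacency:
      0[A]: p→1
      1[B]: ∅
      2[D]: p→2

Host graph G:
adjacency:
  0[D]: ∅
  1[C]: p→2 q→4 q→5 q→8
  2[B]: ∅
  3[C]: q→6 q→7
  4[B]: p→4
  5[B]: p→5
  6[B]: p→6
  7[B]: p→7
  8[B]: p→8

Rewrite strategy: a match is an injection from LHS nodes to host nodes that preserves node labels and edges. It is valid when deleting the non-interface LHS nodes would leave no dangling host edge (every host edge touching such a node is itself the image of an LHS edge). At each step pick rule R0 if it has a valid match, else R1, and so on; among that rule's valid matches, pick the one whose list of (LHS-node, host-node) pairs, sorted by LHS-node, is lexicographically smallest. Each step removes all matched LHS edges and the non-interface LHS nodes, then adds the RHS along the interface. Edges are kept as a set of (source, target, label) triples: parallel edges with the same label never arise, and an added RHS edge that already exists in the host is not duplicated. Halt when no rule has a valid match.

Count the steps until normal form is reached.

initial: |V|=9 |E|=11  E = 1-p->2 1-q->4 1-q->5 1-q->8 3-q->6 3-q->7 4-p->4 5-p->5 6-p->6 7-p->7 8-p->8
step 1: apply R2 at {0↦1, 1↦4}  → |V|=8 |E|=9  E = 1-p->2 1-q->5 1-q->8 3-q->6 3-q->7 5-p->5 6-p->6 7-p->7 8-p->8
step 2: apply R2 at {0↦1, 1↦5}  → |V|=7 |E|=7  E = 1-p->2 1-q->8 3-q->6 3-q->7 6-p->6 7-p->7 8-p->8
step 3: apply R2 at {0↦1, 1↦8}  → |V|=6 |E|=5  E = 1-p->2 3-q->6 3-q->7 6-p->6 7-p->7
step 4: apply R2 at {0↦3, 1↦6}  → |V|=5 |E|=3  E = 1-p->2 3-q->7 7-p->7
step 5: apply R2 at {0↦3, 1↦7}  → |V|=4 |E|=1  E = 1-p->2
normal form: no rule applies after step 5

Answer: 5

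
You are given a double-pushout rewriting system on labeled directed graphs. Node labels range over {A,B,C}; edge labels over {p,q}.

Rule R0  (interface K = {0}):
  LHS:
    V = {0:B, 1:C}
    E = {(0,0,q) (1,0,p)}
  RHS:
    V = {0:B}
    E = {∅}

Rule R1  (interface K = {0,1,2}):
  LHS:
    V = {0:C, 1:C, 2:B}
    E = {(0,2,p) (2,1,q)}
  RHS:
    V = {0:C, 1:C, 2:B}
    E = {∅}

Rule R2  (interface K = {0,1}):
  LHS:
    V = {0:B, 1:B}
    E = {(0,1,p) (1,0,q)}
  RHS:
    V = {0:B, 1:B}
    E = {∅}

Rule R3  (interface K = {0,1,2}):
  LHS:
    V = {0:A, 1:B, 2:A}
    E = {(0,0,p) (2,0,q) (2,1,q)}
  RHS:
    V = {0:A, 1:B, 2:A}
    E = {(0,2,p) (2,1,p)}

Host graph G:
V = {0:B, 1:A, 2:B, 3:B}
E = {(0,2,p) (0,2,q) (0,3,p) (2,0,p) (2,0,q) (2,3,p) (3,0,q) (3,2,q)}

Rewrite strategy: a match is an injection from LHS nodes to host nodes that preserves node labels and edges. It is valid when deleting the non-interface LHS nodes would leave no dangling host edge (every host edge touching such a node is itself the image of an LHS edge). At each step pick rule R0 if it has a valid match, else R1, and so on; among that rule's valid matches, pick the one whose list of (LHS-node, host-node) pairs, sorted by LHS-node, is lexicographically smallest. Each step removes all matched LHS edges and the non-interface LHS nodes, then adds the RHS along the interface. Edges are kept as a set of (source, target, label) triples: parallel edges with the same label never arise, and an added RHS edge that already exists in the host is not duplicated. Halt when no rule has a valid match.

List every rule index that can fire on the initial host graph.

Answer: [R2]

Rewrite trace:
R0: no valid match — LHS pattern not found
R1: no valid match — LHS pattern not found
R2: 4 valid matches — {0↦0, 1↦2}, {0↦0, 1↦3}, {0↦2, 1↦0} (+1 more)
R3: no valid match — LHS pattern not found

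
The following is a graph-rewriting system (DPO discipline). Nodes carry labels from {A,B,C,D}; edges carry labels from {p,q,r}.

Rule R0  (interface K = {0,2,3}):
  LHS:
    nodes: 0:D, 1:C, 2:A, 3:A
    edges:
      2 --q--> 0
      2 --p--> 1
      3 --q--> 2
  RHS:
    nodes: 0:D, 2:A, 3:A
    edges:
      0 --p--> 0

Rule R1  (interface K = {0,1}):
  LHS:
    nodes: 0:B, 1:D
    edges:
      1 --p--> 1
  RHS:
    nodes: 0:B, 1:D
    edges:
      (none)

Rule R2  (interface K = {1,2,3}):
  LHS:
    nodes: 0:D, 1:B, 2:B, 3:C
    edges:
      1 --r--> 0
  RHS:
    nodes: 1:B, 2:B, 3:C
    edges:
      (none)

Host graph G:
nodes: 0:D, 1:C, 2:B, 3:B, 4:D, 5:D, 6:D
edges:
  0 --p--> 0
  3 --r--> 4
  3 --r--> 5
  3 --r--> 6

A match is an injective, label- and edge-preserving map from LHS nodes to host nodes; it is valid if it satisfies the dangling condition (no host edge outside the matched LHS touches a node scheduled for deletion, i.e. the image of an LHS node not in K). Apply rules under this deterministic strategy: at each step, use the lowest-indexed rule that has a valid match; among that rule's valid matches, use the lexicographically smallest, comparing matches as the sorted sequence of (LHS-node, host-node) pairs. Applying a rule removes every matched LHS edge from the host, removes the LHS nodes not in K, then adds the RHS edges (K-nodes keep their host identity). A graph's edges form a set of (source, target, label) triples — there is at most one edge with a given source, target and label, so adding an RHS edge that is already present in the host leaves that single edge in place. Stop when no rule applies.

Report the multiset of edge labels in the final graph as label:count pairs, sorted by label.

start.  V:7 E:4  edges: 0-p->0 3-r->4 3-r->5 3-r->6
1. fire R1 via {0↦2, 1↦0}  →  V:7 E:3  edges: 3-r->4 3-r->5 3-r->6
2. fire R2 via {0↦4, 1↦3, 2↦2, 3↦1}  →  V:6 E:2  edges: 3-r->5 3-r->6
3. fire R2 via {0↦5, 1↦3, 2↦2, 3↦1}  →  V:5 E:1  edges: 3-r->6
4. fire R2 via {0↦6, 1↦3, 2↦2, 3↦1}  →  V:4 E:0  edges: ∅
final graph: no rule applies after step 4
NF edges: []

Answer: (no edges)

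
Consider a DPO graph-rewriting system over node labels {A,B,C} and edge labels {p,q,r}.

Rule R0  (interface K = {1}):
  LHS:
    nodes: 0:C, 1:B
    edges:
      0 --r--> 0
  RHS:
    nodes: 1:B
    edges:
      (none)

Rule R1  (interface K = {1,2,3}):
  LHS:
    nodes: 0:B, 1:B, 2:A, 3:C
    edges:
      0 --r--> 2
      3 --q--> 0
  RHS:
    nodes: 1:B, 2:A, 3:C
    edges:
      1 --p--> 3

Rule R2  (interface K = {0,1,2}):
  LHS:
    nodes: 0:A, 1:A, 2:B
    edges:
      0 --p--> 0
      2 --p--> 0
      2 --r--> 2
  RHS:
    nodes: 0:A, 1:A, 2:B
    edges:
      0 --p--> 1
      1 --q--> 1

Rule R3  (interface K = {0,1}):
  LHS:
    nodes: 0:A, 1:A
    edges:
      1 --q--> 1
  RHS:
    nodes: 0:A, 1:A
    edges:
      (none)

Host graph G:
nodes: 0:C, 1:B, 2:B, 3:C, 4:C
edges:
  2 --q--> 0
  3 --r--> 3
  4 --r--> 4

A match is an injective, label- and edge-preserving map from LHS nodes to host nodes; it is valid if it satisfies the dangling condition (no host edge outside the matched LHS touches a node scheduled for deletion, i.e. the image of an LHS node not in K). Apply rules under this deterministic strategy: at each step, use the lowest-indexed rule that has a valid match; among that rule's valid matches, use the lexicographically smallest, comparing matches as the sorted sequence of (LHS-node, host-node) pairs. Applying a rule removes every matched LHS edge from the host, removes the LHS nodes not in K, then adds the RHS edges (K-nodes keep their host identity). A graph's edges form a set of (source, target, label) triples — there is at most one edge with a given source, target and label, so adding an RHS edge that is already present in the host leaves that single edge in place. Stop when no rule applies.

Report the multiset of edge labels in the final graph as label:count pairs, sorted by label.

[0] host  ⇒  5 nodes, 3 edges  {2-q->0 3-r->3 4-r->4}
[1] R0 @ {0↦3, 1↦1}  ⇒  4 nodes, 2 edges  {2-q->0 4-r->4}
[2] R0 @ {0↦4, 1↦1}  ⇒  3 nodes, 1 edges  {2-q->0}
normal form: no rule applies after step 2
NF edges: [(2, 0, 'q')]

Answer: q:1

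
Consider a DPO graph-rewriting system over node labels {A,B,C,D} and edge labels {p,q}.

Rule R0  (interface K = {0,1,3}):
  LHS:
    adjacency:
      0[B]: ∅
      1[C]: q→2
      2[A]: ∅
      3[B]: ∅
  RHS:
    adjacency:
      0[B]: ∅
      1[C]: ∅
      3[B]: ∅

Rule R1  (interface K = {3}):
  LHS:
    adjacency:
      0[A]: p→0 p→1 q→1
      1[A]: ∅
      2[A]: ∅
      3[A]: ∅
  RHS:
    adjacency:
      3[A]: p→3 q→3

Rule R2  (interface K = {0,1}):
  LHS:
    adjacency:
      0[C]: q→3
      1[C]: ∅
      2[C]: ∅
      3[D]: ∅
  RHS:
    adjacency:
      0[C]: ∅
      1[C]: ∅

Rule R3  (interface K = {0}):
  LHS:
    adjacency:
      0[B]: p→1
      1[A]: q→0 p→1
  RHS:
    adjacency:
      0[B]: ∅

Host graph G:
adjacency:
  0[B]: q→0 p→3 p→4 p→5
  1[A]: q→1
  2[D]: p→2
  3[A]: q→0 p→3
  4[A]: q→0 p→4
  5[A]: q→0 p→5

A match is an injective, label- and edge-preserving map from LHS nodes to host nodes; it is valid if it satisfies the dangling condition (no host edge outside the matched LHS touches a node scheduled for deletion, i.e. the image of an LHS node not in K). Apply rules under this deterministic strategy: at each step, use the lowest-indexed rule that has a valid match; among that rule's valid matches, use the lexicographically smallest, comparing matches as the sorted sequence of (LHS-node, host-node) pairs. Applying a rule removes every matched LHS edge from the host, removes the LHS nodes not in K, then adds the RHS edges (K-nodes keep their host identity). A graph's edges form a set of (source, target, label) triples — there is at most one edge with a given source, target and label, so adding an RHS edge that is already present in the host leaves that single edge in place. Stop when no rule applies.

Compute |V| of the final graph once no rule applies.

Answer: 3

Rewrite trace:
initial: |V|=6 |E|=12  E = 0-q->0 0-p->3 0-p->4 0-p->5 1-q->1 2-p->2 3-q->0 3-p->3 4-q->0 4-p->4 5-q->0 5-p->5
step 1: apply R3 at {0↦0, 1↦3}  → |V|=5 |E|=9  E = 0-q->0 0-p->4 0-p->5 1-q->1 2-p->2 4-q->0 4-p->4 5-q->0 5-p->5
step 2: apply R3 at {0↦0, 1↦4}  → |V|=4 |E|=6  E = 0-q->0 0-p->5 1-q->1 2-p->2 5-q->0 5-p->5
step 3: apply R3 at {0↦0, 1↦5}  → |V|=3 |E|=3  E = 0-q->0 1-q->1 2-p->2
final graph: no rule applies after step 3
NF nodes: {0:B, 1:A, 2:D}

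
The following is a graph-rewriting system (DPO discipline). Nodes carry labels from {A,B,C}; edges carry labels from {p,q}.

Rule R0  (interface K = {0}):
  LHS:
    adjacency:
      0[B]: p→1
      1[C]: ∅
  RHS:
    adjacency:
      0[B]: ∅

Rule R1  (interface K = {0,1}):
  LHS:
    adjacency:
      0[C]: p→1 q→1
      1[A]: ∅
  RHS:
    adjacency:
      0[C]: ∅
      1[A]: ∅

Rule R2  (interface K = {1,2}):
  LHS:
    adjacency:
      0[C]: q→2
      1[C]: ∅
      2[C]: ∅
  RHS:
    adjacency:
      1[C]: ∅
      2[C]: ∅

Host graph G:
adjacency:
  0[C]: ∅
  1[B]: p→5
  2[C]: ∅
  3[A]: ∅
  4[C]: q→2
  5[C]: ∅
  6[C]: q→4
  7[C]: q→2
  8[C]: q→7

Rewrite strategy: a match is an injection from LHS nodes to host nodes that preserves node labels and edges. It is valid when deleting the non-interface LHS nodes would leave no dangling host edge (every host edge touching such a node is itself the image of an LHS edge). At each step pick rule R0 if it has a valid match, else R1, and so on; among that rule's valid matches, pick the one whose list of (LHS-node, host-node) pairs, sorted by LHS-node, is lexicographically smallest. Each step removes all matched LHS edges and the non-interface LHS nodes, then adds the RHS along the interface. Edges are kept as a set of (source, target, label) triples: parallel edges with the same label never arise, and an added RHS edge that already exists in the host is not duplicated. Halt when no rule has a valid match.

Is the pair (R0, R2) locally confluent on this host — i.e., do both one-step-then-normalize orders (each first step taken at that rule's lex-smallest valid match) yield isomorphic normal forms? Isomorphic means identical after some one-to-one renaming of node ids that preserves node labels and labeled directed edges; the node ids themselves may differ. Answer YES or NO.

Answer: YES

Derivation:
branch R0-first: apply at {0↦1, 1↦5} → |E|=4, then 4 more step(s) → NF |V|=4 |E|=0 V={0:C, 1:B, 2:C, 3:A} E=∅
branch R2-first: apply at {0↦6, 1↦0, 2↦4} → |E|=4, then 4 more step(s) → NF |V|=4 |E|=0 V={0:C, 1:B, 2:C, 3:A} E=∅
graphs isomorphic (equal up to label-preserving node renaming)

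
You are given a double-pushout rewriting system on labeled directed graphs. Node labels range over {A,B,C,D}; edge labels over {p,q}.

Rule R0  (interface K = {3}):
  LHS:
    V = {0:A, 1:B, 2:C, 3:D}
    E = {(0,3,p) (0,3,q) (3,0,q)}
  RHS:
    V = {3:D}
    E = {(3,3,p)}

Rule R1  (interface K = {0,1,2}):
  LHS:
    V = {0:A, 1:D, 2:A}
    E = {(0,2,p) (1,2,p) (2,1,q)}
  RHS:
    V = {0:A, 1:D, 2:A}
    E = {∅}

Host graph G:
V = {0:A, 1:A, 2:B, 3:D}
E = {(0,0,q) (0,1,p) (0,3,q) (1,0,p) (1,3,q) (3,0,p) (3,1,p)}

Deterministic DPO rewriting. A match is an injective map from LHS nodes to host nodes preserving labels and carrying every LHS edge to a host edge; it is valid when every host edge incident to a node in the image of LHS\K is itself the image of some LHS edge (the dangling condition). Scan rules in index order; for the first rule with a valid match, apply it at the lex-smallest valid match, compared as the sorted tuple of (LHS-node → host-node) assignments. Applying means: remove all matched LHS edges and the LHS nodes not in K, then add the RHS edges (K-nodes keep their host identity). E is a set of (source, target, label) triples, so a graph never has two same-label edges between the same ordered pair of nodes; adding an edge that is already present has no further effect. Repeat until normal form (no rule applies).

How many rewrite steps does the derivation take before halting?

Answer: 2

Steps:
initial: |V|=4 |E|=7  E = 0-q->0 0-p->1 0-q->3 1-p->0 1-q->3 3-p->0 3-p->1
step 1: apply R1 at {0↦0, 1↦3, 2↦1}  → |V|=4 |E|=4  E = 0-q->0 0-q->3 1-p->0 3-p->0
step 2: apply R1 at {0↦1, 1↦3, 2↦0}  → |V|=4 |E|=1  E = 0-q->0
normal form: no rule applies after step 2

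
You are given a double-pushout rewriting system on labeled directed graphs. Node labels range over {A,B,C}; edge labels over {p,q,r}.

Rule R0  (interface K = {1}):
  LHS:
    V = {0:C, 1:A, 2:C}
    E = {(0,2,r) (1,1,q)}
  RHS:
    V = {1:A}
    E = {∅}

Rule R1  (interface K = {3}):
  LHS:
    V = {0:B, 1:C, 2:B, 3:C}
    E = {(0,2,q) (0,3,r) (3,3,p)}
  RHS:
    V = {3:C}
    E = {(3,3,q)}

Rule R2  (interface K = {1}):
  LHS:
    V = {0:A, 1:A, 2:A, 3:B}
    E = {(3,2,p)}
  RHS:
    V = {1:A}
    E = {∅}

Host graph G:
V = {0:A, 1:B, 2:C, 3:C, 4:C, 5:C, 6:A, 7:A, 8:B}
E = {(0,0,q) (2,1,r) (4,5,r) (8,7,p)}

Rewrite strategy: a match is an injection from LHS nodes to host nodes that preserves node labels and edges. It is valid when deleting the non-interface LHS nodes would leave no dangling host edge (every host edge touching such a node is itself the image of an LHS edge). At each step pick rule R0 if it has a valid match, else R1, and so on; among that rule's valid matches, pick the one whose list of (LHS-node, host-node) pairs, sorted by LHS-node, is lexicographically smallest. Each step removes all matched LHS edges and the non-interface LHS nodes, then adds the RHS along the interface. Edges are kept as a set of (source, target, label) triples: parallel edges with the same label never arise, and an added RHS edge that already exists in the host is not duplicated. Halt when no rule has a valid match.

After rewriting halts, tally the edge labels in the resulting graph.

Answer: r:1

Rewrite trace:
initial: |V|=9 |E|=4  E = 0-q->0 2-r->1 4-r->5 8-p->7
step 1: apply R0 at {0↦4, 1↦0, 2↦5}  → |V|=7 |E|=2  E = 2-r->1 8-p->7
step 2: apply R2 at {0↦0, 1↦6, 2↦7, 3↦8}  → |V|=4 |E|=1  E = 2-r->1
normal form: no rule applies after step 2
NF edges: [(2, 1, 'r')]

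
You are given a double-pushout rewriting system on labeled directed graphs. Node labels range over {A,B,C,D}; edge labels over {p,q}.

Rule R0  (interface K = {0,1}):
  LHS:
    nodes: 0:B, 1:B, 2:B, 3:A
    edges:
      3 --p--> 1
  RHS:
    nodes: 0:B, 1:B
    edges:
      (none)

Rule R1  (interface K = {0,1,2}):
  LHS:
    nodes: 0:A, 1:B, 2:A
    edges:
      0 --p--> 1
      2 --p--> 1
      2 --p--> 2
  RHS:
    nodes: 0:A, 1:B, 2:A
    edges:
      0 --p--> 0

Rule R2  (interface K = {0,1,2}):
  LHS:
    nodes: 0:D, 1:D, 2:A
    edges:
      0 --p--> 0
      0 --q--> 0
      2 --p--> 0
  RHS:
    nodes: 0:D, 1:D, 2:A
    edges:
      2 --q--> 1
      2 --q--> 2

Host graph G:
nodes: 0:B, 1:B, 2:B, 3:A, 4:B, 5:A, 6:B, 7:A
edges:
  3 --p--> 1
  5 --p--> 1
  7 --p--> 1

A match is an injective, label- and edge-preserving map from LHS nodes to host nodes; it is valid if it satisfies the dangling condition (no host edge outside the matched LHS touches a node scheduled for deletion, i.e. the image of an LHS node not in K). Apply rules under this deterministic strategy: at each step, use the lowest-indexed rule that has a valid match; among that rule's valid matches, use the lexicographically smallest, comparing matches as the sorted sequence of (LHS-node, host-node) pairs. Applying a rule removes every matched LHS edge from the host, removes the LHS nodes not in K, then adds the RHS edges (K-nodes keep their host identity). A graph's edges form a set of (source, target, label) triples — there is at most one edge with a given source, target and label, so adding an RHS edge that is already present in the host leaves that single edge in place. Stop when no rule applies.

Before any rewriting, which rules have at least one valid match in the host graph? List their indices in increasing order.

Answer: [R0]

Steps:
R0: 36 valid matches — {0↦0, 1↦1, 2↦2, 3↦3}, {0↦0, 1↦1, 2↦2, 3↦5}, {0↦0, 1↦1, 2↦2, 3↦7} (+33 more)
R1: no valid match — LHS pattern not found
R2: no valid match — LHS pattern not found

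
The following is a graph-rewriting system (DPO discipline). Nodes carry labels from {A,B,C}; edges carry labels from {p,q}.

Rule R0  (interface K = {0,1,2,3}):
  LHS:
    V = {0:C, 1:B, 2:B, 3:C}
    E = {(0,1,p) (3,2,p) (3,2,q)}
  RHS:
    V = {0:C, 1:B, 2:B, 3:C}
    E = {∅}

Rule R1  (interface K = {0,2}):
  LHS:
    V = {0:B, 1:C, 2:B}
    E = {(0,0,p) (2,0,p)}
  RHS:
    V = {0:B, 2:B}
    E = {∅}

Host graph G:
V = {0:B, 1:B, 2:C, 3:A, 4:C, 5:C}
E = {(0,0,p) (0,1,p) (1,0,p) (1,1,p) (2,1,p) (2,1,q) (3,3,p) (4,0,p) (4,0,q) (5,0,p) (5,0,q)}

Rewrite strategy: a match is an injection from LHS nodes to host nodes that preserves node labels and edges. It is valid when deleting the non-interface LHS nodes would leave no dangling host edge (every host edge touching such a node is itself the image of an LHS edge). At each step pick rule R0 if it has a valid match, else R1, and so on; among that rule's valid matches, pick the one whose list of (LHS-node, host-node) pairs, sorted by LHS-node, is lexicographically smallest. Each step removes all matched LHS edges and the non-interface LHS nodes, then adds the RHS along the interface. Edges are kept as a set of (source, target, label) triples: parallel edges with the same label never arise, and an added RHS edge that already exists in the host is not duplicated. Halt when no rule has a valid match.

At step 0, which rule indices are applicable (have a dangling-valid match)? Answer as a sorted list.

R0: 4 valid matches — {0↦2, 1↦1, 2↦0, 3↦4}, {0↦2, 1↦1, 2↦0, 3↦5}, {0↦4, 1↦0, 2↦1, 3↦2} (+1 more)
R1: no valid match — 6 raw matches, all fail dangling condition

Answer: [R0]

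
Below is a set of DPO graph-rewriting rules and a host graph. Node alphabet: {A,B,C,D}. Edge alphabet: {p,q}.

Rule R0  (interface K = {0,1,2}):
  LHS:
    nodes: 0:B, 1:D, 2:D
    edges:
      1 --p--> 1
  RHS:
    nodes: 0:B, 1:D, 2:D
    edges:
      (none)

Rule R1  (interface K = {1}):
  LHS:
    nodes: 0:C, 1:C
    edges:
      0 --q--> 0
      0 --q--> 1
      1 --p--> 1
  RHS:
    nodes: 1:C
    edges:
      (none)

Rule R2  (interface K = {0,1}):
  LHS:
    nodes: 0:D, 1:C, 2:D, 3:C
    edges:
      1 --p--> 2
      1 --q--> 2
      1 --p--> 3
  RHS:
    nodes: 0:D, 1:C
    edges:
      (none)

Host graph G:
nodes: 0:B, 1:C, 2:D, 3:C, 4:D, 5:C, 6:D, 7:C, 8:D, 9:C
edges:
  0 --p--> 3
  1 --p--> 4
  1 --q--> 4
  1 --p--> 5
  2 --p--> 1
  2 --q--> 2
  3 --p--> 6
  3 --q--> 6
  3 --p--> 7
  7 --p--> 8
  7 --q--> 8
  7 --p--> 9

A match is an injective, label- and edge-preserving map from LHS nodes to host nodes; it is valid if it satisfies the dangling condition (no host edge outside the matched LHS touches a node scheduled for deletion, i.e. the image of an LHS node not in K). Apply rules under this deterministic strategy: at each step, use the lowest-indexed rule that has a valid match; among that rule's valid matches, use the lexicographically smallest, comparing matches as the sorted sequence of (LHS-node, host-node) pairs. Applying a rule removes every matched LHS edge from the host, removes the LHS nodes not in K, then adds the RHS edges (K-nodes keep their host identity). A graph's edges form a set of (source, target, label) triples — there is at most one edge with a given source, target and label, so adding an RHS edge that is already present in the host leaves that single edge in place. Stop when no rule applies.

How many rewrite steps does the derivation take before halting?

Answer: 3

Steps:
start.  V:10 E:12  edges: 0-p->3 1-p->4 1-q->4 1-p->5 2-p->1 2-q->2 3-p->6 3-q->6 3-p->7 7-p->8 7-q->8 7-p->9
1. fire R2 via {0↦2, 1↦1, 2↦4, 3↦5}  →  V:8 E:9  edges: 0-p->3 2-p->1 2-q->2 3-p->6 3-q->6 3-p->7 7-p->8 7-q->8 7-p->9
2. fire R2 via {0↦2, 1↦7, 2↦8, 3↦9}  →  V:6 E:6  edges: 0-p->3 2-p->1 2-q->2 3-p->6 3-q->6 3-p->7
3. fire R2 via {0↦2, 1↦3, 2↦6, 3↦7}  →  V:4 E:3  edges: 0-p->3 2-p->1 2-q->2
final graph: no rule applies after step 3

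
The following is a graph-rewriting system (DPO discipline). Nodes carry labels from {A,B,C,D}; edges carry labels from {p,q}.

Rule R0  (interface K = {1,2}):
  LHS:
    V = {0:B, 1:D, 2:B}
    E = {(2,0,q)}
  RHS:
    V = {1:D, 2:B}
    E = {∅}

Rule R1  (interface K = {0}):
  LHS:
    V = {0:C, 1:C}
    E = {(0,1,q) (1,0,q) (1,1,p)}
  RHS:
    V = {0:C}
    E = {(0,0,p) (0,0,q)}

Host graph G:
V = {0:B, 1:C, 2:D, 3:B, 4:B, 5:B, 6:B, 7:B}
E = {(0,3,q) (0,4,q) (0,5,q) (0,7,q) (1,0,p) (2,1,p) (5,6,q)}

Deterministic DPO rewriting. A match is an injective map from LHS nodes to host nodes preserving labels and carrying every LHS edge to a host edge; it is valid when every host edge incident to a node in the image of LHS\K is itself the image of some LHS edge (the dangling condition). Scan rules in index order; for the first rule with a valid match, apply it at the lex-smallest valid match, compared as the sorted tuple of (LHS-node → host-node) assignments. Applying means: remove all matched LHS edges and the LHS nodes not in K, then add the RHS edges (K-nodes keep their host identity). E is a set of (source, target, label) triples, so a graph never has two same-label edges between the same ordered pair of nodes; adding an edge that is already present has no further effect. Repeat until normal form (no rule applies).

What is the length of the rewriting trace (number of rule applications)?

initial: |V|=8 |E|=7  E = 0-q->3 0-q->4 0-q->5 0-q->7 1-p->0 2-p->1 5-q->6
step 1: apply R0 at {0↦3, 1↦2, 2↦0}  → |V|=7 |E|=6  E = 0-q->4 0-q->5 0-q->7 1-p->0 2-p->1 5-q->6
step 2: apply R0 at {0↦4, 1↦2, 2↦0}  → |V|=6 |E|=5  E = 0-q->5 0-q->7 1-p->0 2-p->1 5-q->6
step 3: apply R0 at {0↦6, 1↦2, 2↦5}  → |V|=5 |E|=4  E = 0-q->5 0-q->7 1-p->0 2-p->1
step 4: apply R0 at {0↦5, 1↦2, 2↦0}  → |V|=4 |E|=3  E = 0-q->7 1-p->0 2-p->1
step 5: apply R0 at {0↦7, 1↦2, 2↦0}  → |V|=3 |E|=2  E = 1-p->0 2-p->1
halt: no rule applies after step 5

Answer: 5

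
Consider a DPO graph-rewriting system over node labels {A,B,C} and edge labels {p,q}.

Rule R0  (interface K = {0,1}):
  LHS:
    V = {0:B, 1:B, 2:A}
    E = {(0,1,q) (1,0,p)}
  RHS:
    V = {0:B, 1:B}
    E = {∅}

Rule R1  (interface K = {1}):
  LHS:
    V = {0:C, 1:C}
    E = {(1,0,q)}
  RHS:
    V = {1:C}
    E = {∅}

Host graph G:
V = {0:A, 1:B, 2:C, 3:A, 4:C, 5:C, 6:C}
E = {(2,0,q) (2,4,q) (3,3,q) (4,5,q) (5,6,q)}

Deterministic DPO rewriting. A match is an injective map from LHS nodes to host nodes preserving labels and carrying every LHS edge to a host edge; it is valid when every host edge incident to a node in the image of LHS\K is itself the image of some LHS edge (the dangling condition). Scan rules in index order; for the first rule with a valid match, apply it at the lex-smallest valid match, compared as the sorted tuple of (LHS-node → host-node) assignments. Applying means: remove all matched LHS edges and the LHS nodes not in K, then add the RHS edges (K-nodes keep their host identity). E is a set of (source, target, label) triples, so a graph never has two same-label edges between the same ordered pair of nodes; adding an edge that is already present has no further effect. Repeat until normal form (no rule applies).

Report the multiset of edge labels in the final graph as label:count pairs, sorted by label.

[0] host  ⇒  7 nodes, 5 edges  {2-q->0 2-q->4 3-q->3 4-q->5 5-q->6}
[1] R1 @ {0↦6, 1↦5}  ⇒  6 nodes, 4 edges  {2-q->0 2-q->4 3-q->3 4-q->5}
[2] R1 @ {0↦5, 1↦4}  ⇒  5 nodes, 3 edges  {2-q->0 2-q->4 3-q->3}
[3] R1 @ {0↦4, 1↦2}  ⇒  4 nodes, 2 edges  {2-q->0 3-q->3}
normal form: no rule applies after step 3
NF edges: [(2, 0, 'q'), (3, 3, 'q')]

Answer: q:2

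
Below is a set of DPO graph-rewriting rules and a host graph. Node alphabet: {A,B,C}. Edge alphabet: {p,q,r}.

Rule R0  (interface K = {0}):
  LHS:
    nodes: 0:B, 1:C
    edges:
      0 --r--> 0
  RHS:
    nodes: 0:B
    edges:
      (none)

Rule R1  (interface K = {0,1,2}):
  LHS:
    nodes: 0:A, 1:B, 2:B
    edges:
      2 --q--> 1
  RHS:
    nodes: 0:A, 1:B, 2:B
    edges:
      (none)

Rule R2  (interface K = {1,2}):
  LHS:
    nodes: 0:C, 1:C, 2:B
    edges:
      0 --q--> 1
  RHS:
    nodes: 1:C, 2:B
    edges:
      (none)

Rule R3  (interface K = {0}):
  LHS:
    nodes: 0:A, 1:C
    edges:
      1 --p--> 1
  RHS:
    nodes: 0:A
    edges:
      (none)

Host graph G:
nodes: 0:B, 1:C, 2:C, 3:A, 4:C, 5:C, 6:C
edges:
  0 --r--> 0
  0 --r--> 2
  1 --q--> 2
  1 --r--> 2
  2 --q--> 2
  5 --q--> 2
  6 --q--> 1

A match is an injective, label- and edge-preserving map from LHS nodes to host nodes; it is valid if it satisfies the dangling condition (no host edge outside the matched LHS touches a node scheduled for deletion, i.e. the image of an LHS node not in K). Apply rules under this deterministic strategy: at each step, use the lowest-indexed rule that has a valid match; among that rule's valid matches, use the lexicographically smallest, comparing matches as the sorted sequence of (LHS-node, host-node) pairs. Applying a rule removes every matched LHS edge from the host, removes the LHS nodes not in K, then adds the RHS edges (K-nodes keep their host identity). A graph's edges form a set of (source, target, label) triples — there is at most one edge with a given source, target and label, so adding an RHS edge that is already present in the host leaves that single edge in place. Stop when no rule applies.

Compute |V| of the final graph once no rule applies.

Answer: 4

Rewrite trace:
initial: |V|=7 |E|=7  E = 0-r->0 0-r->2 1-q->2 1-r->2 2-q->2 5-q->2 6-q->1
step 1: apply R0 at {0↦0, 1↦4}  → |V|=6 |E|=6  E = 0-r->2 1-q->2 1-r->2 2-q->2 5-q->2 6-q->1
step 2: apply R2 at {0↦5, 1↦2, 2↦0}  → |V|=5 |E|=5  E = 0-r->2 1-q->2 1-r->2 2-q->2 6-q->1
step 3: apply R2 at {0↦6, 1↦1, 2↦0}  → |V|=4 |E|=4  E = 0-r->2 1-q->2 1-r->2 2-q->2
normal form: no rule applies after step 3
NF nodes: {0:B, 1:C, 2:C, 3:A}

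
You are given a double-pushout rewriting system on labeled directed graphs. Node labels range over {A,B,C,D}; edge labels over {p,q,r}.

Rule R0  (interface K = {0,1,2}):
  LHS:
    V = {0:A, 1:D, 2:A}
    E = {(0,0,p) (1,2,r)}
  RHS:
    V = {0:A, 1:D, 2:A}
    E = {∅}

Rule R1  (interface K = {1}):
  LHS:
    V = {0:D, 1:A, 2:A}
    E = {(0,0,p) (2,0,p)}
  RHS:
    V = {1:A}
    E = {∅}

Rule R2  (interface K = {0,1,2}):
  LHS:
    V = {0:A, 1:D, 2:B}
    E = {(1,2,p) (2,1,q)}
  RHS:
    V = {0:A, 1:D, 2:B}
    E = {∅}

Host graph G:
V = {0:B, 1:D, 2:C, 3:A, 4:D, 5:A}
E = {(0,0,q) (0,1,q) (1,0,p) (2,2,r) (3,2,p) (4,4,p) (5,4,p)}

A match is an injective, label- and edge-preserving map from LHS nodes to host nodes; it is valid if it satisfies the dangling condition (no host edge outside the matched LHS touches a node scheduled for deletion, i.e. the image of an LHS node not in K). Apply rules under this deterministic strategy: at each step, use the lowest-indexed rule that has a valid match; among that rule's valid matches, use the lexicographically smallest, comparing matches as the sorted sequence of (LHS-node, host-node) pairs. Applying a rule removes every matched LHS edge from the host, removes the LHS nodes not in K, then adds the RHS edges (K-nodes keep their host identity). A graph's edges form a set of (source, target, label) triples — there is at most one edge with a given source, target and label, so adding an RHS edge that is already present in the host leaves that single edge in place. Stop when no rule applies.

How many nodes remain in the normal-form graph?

initial: |V|=6 |E|=7  E = 0-q->0 0-q->1 1-p->0 2-r->2 3-p->2 4-p->4 5-p->4
step 1: apply R1 at {0↦4, 1↦3, 2↦5}  → |V|=4 |E|=5  E = 0-q->0 0-q->1 1-p->0 2-r->2 3-p->2
step 2: apply R2 at {0↦3, 1↦1, 2↦0}  → |V|=4 |E|=3  E = 0-q->0 2-r->2 3-p->2
halt: no rule applies after step 2
NF nodes: {0:B, 1:D, 2:C, 3:A}

Answer: 4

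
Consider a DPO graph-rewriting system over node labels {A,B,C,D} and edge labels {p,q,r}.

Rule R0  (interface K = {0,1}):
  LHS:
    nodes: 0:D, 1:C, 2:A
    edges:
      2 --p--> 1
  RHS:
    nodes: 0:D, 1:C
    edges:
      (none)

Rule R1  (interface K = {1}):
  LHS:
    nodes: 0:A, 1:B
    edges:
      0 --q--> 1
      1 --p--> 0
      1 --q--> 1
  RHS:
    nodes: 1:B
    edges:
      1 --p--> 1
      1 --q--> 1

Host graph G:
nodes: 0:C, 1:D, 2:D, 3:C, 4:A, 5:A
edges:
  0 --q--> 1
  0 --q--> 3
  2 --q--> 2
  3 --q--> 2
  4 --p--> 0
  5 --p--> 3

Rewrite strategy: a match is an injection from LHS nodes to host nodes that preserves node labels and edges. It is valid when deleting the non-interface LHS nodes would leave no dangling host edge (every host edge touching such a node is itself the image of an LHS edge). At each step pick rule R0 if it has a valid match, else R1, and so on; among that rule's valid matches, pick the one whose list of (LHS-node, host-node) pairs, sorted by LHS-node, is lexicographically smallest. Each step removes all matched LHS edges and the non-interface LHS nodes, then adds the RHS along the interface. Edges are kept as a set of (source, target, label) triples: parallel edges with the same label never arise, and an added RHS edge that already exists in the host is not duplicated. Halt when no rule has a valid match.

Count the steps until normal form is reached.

[0] host  ⇒  6 nodes, 6 edges  {0-q->1 0-q->3 2-q->2 3-q->2 4-p->0 5-p->3}
[1] R0 @ {0↦1, 1↦0, 2↦4}  ⇒  5 nodes, 5 edges  {0-q->1 0-q->3 2-q->2 3-q->2 5-p->3}
[2] R0 @ {0↦1, 1↦3, 2↦5}  ⇒  4 nodes, 4 edges  {0-q->1 0-q->3 2-q->2 3-q->2}
final graph: no rule applies after step 2

Answer: 2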